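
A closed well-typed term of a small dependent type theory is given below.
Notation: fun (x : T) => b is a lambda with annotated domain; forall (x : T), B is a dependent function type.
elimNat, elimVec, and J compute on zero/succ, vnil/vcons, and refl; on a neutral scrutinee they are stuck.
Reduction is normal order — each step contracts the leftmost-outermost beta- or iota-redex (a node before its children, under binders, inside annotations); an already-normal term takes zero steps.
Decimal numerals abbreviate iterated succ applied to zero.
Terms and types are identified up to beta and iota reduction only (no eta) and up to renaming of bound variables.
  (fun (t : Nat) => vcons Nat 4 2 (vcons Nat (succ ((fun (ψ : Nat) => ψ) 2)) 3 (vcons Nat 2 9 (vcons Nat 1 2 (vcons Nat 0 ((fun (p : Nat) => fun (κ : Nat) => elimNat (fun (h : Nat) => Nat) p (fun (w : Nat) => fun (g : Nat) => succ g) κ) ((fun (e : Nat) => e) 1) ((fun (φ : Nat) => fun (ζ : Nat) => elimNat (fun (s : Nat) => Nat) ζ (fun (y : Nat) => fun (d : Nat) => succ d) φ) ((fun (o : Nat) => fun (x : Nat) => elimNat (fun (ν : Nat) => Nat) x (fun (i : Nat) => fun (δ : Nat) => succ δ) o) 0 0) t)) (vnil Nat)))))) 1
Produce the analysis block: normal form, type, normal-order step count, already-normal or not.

reduced normal form:
  vcons Nat 4 2 (vcons Nat 3 3 (vcons Nat 2 9 (vcons Nat 1 2 (vcons Nat 0 2 (vnil Nat)))))
the term's type:
  Vec Nat 5
reduction steps (normal order): 15
term was already normal: no
first contracted redex: a beta-redex


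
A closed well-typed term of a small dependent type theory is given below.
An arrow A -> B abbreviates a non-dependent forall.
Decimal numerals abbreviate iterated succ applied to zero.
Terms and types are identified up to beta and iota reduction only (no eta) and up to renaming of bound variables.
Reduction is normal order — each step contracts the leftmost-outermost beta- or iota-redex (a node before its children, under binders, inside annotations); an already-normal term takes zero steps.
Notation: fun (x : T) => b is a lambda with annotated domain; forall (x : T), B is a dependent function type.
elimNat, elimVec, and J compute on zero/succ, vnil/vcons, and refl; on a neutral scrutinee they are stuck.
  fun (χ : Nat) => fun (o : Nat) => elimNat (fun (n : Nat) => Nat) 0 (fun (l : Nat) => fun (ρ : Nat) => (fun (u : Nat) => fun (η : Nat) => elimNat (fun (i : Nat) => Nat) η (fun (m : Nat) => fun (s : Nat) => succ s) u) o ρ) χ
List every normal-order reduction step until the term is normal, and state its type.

normal-order reduction:
  fun (χ : Nat) => fun (o : Nat) => elimNat (fun (n : Nat) => Nat) 0 (fun (l : Nat) => fun (ρ : Nat) => (fun (u : Nat) => fun (η : Nat) => elimNat (fun (i : Nat) => Nat) η (fun (m : Nat) => fun (s : Nat) => succ s) u) o ρ) χ
  ~> fun (χ : Nat) => fun (o : Nat) => elimNat (fun (n : Nat) => Nat) 0 (fun (l : Nat) => fun (ρ : Nat) => (fun (u : Nat) => elimNat (fun (η : Nat) => Nat) u (fun (i : Nat) => fun (m : Nat) => succ m) o) ρ) χ
  ~> fun (χ : Nat) => fun (o : Nat) => elimNat (fun (n : Nat) => Nat) 0 (fun (l : Nat) => fun (ρ : Nat) => elimNat (fun (u : Nat) => Nat) ρ (fun (η : Nat) => fun (i : Nat) => succ i) o) χ
type:
  Nat -> Nat -> Nat


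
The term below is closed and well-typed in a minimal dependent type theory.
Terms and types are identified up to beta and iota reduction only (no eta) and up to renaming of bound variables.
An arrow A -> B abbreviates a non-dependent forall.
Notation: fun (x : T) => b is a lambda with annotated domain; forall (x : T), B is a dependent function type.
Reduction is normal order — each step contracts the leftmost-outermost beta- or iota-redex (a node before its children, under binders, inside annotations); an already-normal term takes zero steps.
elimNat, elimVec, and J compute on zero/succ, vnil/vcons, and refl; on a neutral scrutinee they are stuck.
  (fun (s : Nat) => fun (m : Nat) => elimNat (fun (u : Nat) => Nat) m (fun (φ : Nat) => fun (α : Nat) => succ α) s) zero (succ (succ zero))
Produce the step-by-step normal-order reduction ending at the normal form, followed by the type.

normal-order reduction:
  (fun (s : Nat) => fun (m : Nat) => elimNat (fun (u : Nat) => Nat) m (fun (φ : Nat) => fun (α : Nat) => succ α) s) zero (succ (succ zero))
  ~> (fun (s : Nat) => elimNat (fun (m : Nat) => Nat) s (fun (u : Nat) => fun (φ : Nat) => succ φ) zero) (succ (succ zero))
  ~> elimNat (fun (s : Nat) => Nat) (succ (succ zero)) (fun (m : Nat) => fun (u : Nat) => succ u) zero
  ~> succ (succ zero)
type:
  Nat


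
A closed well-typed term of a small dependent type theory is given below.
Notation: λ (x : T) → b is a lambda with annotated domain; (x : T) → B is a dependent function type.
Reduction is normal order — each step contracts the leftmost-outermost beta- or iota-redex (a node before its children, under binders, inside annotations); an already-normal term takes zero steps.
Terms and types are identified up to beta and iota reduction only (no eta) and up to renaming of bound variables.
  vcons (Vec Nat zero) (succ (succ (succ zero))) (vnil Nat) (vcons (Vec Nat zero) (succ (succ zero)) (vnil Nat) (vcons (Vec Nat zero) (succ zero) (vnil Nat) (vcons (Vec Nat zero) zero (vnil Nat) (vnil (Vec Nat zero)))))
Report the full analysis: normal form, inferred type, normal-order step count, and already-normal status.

reduced normal form:
  vcons (Vec Nat zero) (succ (succ (succ zero))) (vnil Nat) (vcons (Vec Nat zero) (succ (succ zero)) (vnil Nat) (vcons (Vec Nat zero) (succ zero) (vnil Nat) (vcons (Vec Nat zero) zero (vnil Nat) (vnil (Vec Nat zero)))))
the term's type:
  Vec (Vec Nat zero) (succ (succ (succ (succ zero))))
reduction steps (normal order): 0
already normal: yes


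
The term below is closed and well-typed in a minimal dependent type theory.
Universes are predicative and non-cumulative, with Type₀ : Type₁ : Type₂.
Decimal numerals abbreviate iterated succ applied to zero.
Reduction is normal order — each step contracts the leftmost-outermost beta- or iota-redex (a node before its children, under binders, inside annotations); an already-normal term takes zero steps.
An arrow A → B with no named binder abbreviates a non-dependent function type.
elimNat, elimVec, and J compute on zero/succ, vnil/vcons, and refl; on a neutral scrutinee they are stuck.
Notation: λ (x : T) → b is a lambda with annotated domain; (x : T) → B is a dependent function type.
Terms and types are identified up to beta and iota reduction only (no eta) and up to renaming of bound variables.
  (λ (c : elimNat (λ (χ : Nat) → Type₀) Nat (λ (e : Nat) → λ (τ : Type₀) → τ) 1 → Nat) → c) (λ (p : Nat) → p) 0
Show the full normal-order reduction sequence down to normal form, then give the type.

normal-order reduction sequence:
  (λ (c : elimNat (λ (χ : Nat) → Type₀) Nat (λ (e : Nat) → λ (τ : Type₀) → τ) 1 → Nat) → c) (λ (p : Nat) → p) 0
  ~> (λ (c : Nat) → c) 0
  ~> 0
the term's type:
  Nat


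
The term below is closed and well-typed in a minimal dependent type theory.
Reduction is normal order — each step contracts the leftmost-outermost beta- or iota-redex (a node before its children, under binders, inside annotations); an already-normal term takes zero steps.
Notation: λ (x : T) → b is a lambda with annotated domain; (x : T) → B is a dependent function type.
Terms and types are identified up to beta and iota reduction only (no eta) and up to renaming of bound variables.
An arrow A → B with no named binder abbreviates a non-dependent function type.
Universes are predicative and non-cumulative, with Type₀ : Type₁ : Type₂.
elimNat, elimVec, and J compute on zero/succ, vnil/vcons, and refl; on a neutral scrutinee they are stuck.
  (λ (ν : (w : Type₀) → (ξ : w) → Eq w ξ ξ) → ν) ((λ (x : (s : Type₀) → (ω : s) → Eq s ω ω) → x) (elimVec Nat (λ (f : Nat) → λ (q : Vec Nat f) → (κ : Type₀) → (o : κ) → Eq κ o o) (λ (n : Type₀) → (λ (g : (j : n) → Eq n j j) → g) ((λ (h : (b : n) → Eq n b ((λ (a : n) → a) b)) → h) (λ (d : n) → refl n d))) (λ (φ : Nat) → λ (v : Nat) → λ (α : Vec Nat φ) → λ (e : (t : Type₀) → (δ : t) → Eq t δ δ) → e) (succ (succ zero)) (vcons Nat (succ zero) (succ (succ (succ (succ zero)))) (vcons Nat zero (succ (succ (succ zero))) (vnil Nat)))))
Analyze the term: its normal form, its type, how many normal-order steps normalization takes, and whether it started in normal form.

normal form:
  λ (ν : Type₀) → λ (w : ν) → refl ν w
inferred type:
  (ν : Type₀) → (w : ν) → Eq ν w w
steps to reach normal form (normal order): 15
already normal: no
first redex: a beta-redex


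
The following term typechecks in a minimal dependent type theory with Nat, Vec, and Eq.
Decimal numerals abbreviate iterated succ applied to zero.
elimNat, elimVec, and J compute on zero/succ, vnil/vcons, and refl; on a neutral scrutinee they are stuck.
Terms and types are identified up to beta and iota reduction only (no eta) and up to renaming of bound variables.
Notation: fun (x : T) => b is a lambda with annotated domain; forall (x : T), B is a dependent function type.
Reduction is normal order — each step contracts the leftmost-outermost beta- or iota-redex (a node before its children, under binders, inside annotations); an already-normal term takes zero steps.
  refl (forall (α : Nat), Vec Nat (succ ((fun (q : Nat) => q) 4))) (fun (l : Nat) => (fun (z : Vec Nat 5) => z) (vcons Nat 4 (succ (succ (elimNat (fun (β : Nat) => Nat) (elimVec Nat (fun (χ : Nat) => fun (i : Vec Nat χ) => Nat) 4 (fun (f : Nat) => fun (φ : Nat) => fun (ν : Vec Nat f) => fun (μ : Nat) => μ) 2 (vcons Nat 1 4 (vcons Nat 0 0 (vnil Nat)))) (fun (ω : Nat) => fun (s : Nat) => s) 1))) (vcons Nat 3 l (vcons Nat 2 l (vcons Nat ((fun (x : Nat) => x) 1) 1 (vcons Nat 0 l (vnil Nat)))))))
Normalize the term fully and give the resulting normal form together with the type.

resulting normal form:
  refl (forall (α : Nat), Vec Nat 5) (fun (q : Nat) => vcons Nat 4 6 (vcons Nat 3 q (vcons Nat 2 q (vcons Nat 1 1 (vcons Nat 0 q (vnil Nat))))))
inferred type:
  Eq (forall (α : Nat), Vec Nat 5) (fun (q : Nat) => vcons Nat 4 6 (vcons Nat 3 q (vcons Nat 2 q (vcons Nat 1 1 (vcons Nat 0 q (vnil Nat)))))) (fun (l : Nat) => vcons Nat 4 6 (vcons Nat 3 l (vcons Nat 2 l (vcons Nat 1 1 (vcons Nat 0 l (vnil Nat))))))


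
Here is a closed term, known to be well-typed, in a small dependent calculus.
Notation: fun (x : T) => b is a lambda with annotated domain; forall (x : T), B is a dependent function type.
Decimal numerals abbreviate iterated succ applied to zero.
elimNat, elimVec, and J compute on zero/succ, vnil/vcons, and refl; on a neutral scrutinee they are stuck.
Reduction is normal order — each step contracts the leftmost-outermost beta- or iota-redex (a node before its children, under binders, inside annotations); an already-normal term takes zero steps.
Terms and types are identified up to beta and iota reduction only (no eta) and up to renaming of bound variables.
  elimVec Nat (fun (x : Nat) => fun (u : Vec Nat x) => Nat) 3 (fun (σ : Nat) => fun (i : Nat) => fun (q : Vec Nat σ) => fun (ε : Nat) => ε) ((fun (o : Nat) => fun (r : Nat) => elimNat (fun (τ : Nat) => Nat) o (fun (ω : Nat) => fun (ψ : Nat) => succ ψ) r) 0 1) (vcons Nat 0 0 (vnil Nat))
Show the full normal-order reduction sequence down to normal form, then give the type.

normal-order reduction sequence:
  elimVec Nat (fun (x : Nat) => fun (u : Vec Nat x) => Nat) 3 (fun (σ : Nat) => fun (i : Nat) => fun (q : Vec Nat σ) => fun (ε : Nat) => ε) ((fun (o : Nat) => fun (r : Nat) => elimNat (fun (τ : Nat) => Nat) o (fun (ω : Nat) => fun (ψ : Nat) => succ ψ) r) 0 1) (vcons Nat 0 0 (vnil Nat))
  ~> (fun (x : Nat) => fun (u : Nat) => fun (σ : Vec Nat x) => fun (i : Nat) => i) 0 0 (vnil Nat) (elimVec Nat (fun (q : Nat) => fun (ε : Vec Nat q) => Nat) 3 (fun (o : Nat) => fun (r : Nat) => fun (τ : Vec Nat o) => fun (ω : Nat) => ω) 0 (vnil Nat))
  ~> (fun (x : Nat) => fun (u : Vec Nat 0) => fun (σ : Nat) => σ) 0 (vnil Nat) (elimVec Nat (fun (i : Nat) => fun (q : Vec Nat i) => Nat) 3 (fun (ε : Nat) => fun (o : Nat) => fun (r : Vec Nat ε) => fun (τ : Nat) => τ) 0 (vnil Nat))
  ~> (fun (x : Vec Nat 0) => fun (u : Nat) => u) (vnil Nat) (elimVec Nat (fun (σ : Nat) => fun (i : Vec Nat σ) => Nat) 3 (fun (q : Nat) => fun (ε : Nat) => fun (o : Vec Nat q) => fun (r : Nat) => r) 0 (vnil Nat))
  ~> (fun (x : Nat) => x) (elimVec Nat (fun (u : Nat) => fun (σ : Vec Nat u) => Nat) 3 (fun (i : Nat) => fun (q : Nat) => fun (ε : Vec Nat i) => fun (o : Nat) => o) 0 (vnil Nat))
  ~> elimVec Nat (fun (x : Nat) => fun (u : Vec Nat x) => Nat) 3 (fun (σ : Nat) => fun (i : Nat) => fun (q : Vec Nat σ) => fun (ε : Nat) => ε) 0 (vnil Nat)
  ~> 3
the term's type:
  Nat


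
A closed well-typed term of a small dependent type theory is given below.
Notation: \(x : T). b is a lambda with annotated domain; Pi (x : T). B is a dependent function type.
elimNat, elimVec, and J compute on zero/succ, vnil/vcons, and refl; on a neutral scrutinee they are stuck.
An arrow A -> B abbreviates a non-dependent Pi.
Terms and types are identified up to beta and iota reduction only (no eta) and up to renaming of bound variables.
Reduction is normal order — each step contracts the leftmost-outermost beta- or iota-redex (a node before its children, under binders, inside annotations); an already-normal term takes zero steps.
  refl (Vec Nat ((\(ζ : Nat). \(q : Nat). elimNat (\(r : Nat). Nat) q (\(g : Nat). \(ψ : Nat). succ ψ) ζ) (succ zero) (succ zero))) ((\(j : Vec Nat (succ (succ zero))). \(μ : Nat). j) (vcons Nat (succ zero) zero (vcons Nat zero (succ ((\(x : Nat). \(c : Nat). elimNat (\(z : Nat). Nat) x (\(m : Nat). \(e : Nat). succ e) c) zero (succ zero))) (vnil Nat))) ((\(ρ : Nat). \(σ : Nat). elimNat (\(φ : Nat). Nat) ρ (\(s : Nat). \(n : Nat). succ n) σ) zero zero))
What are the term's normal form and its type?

resulting normal form:
  refl (Vec Nat (succ (succ zero))) (vcons Nat (succ zero) zero (vcons Nat zero (succ (succ zero)) (vnil Nat)))
type:
  Eq (Vec Nat (succ (succ zero))) (vcons Nat (succ zero) zero (vcons Nat zero (succ (succ zero)) (vnil Nat))) (vcons Nat (succ zero) zero (vcons Nat zero (succ (succ zero)) (vnil Nat)))
observation: 14 normal-order steps normalize the term, beginning with a beta-redex.


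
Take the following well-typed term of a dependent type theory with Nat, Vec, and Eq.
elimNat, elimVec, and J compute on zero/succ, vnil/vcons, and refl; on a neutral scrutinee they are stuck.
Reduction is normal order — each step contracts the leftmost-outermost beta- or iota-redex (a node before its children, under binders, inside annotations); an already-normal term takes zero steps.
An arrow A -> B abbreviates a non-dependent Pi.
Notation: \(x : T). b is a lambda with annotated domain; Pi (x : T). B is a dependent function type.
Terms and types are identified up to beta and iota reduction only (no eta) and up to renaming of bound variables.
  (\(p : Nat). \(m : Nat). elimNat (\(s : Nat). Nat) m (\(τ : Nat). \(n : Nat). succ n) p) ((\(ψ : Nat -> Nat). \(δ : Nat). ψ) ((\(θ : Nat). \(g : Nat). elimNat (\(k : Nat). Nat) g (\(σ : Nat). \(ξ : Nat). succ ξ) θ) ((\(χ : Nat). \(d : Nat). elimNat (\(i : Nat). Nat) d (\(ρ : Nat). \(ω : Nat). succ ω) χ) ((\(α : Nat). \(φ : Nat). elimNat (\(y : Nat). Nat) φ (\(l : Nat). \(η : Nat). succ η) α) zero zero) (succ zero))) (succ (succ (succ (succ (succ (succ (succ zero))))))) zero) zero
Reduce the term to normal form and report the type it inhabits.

reduced normal form:
  succ zero
inferred type:
  Nat
observation: contracting a beta-redex first, the term normalizes in 20 steps.


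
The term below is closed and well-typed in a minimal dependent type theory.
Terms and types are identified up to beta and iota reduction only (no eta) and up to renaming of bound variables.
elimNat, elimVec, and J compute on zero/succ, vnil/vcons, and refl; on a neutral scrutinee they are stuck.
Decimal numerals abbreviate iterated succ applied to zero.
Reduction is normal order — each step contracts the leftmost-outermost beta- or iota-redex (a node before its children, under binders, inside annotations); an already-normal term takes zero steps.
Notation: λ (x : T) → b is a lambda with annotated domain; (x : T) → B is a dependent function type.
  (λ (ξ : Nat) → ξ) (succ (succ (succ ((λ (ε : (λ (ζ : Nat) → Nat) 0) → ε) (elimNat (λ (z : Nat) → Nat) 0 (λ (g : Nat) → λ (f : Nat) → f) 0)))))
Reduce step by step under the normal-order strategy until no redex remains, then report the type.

normal-order reduction:
  (λ (ξ : Nat) → ξ) (succ (succ (succ ((λ (ε : (λ (ζ : Nat) → Nat) 0) → ε) (elimNat (λ (z : Nat) → Nat) 0 (λ (g : Nat) → λ (f : Nat) → f) 0)))))
  ~> succ (succ (succ ((λ (ξ : (λ (ε : Nat) → Nat) 0) → ξ) (elimNat (λ (ζ : Nat) → Nat) 0 (λ (z : Nat) → λ (g : Nat) → g) 0))))
  ~> succ (succ (succ (elimNat (λ (ξ : Nat) → Nat) 0 (λ (ε : Nat) → λ (ζ : Nat) → ζ) 0)))
  ~> 3
type:
  Nat


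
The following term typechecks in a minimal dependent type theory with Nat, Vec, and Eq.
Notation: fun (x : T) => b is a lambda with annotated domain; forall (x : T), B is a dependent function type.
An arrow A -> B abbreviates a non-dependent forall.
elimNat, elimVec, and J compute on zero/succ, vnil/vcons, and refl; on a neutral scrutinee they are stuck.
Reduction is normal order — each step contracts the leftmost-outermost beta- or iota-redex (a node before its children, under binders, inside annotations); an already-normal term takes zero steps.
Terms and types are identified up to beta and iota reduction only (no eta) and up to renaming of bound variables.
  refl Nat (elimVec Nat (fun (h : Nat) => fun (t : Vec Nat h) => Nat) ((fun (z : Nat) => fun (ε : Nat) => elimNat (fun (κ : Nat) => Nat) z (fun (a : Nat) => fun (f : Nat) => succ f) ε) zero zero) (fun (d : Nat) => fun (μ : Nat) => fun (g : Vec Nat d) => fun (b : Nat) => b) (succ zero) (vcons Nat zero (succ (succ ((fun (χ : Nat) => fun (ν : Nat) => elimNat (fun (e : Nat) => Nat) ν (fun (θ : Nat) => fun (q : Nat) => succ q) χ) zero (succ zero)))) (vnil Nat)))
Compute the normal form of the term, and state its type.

resulting normal form:
  refl Nat zero
inferred type:
  Eq Nat zero zero
observation: contracting an elimVec iota-redex first, the term normalizes in 9 steps.


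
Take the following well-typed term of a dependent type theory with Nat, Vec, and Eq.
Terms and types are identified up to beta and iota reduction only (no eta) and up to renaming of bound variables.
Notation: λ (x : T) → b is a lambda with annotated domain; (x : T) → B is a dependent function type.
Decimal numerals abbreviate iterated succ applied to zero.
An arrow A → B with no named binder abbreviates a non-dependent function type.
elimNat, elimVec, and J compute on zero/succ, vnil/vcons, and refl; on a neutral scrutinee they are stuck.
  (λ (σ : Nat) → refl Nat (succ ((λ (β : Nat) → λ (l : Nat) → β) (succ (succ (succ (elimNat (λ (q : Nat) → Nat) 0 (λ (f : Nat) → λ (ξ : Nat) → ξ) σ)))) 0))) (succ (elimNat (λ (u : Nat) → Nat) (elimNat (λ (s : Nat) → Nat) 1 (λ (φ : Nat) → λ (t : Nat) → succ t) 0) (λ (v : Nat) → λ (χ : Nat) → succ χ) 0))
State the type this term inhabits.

type:
  Eq Nat 4 4


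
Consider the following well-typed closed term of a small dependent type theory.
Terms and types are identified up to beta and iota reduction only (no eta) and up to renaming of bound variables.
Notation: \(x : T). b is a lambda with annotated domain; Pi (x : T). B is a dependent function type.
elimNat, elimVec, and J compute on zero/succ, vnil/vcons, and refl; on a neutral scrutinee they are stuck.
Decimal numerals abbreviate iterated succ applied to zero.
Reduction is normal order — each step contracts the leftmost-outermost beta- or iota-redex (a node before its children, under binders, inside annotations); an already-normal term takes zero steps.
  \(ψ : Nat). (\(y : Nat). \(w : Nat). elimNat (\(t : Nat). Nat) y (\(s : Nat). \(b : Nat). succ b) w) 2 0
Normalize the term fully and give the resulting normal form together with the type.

resulting normal form:
  \(ψ : Nat). 2
inferred type:
  Pi (ψ : Nat). Nat
observation: 3 normal-order steps separate the term from its normal form.


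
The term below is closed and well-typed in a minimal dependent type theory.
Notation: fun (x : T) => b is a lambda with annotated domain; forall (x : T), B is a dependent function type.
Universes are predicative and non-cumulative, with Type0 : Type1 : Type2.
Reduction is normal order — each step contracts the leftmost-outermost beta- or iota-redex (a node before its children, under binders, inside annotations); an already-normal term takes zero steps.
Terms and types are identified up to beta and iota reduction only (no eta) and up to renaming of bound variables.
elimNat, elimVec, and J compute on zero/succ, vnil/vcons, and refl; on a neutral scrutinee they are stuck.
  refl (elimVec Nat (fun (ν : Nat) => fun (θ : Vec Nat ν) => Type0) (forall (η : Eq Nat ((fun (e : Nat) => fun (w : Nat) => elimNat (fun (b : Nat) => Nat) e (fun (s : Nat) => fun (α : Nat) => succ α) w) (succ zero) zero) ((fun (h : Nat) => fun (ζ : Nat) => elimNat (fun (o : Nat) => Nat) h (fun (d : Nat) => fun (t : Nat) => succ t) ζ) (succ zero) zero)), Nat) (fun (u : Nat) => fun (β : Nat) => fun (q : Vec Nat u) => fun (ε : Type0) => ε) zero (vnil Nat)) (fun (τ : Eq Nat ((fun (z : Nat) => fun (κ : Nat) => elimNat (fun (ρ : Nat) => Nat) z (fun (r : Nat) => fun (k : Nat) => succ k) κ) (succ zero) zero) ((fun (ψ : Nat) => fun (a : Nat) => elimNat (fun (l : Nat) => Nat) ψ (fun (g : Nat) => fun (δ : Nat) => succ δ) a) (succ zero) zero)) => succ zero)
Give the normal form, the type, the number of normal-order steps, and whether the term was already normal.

reduced normal form:
  refl (forall (ν : Eq Nat (succ zero) (succ zero)), Nat) (fun (θ : Eq Nat (succ zero) (succ zero)) => succ zero)
the term's type:
  Eq (forall (ν : Eq Nat (succ zero) (succ zero)), Nat) (fun (θ : Eq Nat (succ zero) (succ zero)) => succ zero) (fun (η : Eq Nat (succ zero) (succ zero)) => succ zero)
normal-order step count: 13
term was already normal: no
first contracted redex: an elimVec iota-redex


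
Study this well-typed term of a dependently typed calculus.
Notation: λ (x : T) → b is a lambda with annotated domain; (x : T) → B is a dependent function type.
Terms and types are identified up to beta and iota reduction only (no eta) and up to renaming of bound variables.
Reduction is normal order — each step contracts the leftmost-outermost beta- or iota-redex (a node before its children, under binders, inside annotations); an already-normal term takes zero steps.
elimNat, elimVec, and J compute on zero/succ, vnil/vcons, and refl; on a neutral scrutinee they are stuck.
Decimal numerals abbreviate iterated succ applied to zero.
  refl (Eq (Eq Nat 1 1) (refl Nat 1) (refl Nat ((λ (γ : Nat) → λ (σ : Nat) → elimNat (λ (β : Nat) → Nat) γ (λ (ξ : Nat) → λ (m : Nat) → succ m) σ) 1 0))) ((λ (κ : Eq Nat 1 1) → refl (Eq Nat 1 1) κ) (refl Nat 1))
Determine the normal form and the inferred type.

normal form:
  refl (Eq (Eq Nat 1 1) (refl Nat 1) (refl Nat 1)) (refl (Eq Nat 1 1) (refl Nat 1))
type:
  Eq (Eq (Eq Nat 1 1) (refl Nat 1) (refl Nat 1)) (refl (Eq Nat 1 1) (refl Nat 1)) (refl (Eq Nat 1 1) (refl Nat 1))
observation: 4 normal-order steps normalize the term, beginning with a beta-redex.


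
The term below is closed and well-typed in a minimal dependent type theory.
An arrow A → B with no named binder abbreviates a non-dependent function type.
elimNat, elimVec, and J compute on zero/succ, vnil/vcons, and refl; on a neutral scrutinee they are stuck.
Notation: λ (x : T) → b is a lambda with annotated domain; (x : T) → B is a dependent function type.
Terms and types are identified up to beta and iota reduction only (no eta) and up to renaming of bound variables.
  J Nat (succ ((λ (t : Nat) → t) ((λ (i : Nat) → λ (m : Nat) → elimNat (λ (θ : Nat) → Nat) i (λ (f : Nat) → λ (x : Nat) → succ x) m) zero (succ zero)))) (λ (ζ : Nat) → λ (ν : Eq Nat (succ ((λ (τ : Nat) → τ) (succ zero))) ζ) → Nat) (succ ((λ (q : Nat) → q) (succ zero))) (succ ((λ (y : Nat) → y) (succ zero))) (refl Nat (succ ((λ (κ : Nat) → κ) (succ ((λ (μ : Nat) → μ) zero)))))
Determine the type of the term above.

type:
  Nat


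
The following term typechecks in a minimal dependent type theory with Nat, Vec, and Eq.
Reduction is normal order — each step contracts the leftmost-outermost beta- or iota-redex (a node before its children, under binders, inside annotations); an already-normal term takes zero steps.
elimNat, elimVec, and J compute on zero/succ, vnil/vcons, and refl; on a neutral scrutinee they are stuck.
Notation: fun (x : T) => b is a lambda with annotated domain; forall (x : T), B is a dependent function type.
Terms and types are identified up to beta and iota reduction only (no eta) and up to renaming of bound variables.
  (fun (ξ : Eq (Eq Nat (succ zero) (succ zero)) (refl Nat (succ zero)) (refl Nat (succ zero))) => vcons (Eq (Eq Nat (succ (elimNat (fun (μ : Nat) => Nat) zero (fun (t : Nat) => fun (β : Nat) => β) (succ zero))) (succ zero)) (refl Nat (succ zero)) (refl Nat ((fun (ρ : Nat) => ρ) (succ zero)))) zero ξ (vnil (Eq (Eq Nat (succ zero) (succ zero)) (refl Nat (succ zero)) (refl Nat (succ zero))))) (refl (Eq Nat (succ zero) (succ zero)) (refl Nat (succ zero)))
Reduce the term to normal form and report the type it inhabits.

resulting normal form:
  vcons (Eq (Eq Nat (succ zero) (succ zero)) (refl Nat (succ zero)) (refl Nat (succ zero))) zero (refl (Eq Nat (succ zero) (succ zero)) (refl Nat (succ zero))) (vnil (Eq (Eq Nat (succ zero) (succ zero)) (refl Nat (succ zero)) (refl Nat (succ zero))))
type:
  Vec (Eq (Eq Nat (succ zero) (succ zero)) (refl Nat (succ zero)) (refl Nat (succ zero))) (succ zero)
observation: the leftmost-outermost redex is a beta-redex, and normalization takes 6 steps.


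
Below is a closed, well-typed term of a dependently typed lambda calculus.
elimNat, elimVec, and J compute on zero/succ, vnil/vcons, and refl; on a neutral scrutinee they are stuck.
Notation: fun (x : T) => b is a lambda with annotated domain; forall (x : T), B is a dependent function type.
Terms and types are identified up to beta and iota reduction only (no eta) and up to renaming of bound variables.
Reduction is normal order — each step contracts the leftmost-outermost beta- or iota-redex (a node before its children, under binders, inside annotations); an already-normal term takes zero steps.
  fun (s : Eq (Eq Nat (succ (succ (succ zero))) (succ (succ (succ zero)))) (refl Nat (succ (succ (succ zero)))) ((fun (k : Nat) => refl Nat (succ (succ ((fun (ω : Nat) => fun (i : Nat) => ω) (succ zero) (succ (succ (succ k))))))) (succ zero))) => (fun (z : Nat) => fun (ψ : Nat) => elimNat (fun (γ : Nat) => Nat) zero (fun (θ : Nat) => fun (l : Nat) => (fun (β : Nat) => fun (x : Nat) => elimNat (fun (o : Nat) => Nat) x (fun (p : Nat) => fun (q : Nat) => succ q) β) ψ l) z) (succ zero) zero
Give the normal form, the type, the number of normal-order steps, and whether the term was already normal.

normal form:
  fun (s : Eq (Eq Nat (succ (succ (succ zero))) (succ (succ (succ zero)))) (refl Nat (succ (succ (succ zero)))) (refl Nat (succ (succ (succ zero))))) => zero
inferred type:
  forall (s : Eq (Eq Nat (succ (succ (succ zero))) (succ (succ (succ zero)))) (refl Nat (succ (succ (succ zero)))) (refl Nat (succ (succ (succ zero))))), Nat
steps to reach normal form (normal order): 12
started in normal form: no
first redex: a beta-redex


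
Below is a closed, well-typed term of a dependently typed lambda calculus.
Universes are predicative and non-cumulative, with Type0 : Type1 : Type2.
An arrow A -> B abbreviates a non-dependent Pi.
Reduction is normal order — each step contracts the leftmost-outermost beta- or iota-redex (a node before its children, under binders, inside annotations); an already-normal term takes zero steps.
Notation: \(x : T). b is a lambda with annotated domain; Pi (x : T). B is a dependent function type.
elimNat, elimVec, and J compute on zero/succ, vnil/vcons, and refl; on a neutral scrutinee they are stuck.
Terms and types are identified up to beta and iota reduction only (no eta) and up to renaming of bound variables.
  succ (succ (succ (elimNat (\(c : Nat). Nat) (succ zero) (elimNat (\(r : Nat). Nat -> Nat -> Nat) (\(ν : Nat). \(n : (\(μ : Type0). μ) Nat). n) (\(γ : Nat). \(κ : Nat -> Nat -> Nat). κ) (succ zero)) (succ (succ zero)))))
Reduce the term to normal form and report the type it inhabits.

reduced normal form:
  succ (succ (succ (succ zero)))
the term's type:
  Nat
observation: contracting an elimNat iota-redex first, the term normalizes in 15 steps.


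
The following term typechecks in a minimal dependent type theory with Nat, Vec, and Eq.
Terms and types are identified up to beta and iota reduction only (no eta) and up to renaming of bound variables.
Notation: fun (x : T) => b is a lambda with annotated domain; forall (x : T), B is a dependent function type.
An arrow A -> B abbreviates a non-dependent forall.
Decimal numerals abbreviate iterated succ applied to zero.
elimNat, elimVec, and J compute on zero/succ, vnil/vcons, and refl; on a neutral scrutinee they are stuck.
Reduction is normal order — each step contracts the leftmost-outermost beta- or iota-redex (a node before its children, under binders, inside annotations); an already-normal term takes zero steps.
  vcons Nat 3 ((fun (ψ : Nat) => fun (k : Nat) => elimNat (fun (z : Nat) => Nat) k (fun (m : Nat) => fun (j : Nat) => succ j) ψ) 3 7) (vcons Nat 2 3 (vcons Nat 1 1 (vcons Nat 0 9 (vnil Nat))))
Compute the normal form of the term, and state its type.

resulting normal form:
  vcons Nat 3 10 (vcons Nat 2 3 (vcons Nat 1 1 (vcons Nat 0 9 (vnil Nat))))
type:
  Vec Nat 4
observation: the term reaches its normal form after 12 normal-order steps.


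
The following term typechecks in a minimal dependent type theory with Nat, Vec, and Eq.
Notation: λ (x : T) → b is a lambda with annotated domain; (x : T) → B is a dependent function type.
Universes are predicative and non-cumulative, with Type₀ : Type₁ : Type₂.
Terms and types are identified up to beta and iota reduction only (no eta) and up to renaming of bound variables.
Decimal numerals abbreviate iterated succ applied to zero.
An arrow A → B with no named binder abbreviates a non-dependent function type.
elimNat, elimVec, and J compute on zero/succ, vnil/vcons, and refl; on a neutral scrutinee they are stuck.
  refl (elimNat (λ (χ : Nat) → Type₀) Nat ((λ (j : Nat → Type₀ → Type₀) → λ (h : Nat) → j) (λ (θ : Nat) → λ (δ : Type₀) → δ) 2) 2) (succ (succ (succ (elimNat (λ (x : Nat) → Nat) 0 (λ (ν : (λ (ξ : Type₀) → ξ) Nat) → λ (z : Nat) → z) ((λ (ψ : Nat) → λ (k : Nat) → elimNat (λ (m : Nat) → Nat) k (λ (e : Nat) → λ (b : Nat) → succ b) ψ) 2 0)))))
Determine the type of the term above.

the term's type:
  Eq Nat 3 3


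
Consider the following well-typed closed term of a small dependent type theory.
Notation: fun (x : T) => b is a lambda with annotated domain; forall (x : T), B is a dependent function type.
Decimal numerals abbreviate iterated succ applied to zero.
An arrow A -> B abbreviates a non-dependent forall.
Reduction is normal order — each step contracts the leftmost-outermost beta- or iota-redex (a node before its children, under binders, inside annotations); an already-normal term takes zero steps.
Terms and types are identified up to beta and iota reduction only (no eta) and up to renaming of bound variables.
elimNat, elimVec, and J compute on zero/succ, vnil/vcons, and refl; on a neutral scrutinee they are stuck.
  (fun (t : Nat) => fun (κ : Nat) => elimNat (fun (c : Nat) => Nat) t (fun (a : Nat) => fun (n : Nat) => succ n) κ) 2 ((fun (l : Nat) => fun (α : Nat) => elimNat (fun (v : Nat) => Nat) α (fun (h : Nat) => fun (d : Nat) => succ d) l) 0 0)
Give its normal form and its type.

resulting normal form:
  2
inferred type:
  Nat
observation: the term reaches its normal form after 6 normal-order steps.


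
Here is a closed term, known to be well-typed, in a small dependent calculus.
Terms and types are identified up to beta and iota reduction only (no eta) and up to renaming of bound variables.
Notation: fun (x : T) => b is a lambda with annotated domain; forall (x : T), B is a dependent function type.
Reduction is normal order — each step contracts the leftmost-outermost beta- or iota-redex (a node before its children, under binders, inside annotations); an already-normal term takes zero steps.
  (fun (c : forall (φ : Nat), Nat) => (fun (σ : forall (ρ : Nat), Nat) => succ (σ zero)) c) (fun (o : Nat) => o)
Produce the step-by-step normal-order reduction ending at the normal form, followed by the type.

normal-order reduction:
  (fun (c : forall (φ : Nat), Nat) => (fun (σ : forall (ρ : Nat), Nat) => succ (σ zero)) c) (fun (o : Nat) => o)
  ~> (fun (c : forall (φ : Nat), Nat) => succ (c zero)) (fun (σ : Nat) => σ)
  ~> succ ((fun (c : Nat) => c) zero)
  ~> succ zero
type:
  Nat


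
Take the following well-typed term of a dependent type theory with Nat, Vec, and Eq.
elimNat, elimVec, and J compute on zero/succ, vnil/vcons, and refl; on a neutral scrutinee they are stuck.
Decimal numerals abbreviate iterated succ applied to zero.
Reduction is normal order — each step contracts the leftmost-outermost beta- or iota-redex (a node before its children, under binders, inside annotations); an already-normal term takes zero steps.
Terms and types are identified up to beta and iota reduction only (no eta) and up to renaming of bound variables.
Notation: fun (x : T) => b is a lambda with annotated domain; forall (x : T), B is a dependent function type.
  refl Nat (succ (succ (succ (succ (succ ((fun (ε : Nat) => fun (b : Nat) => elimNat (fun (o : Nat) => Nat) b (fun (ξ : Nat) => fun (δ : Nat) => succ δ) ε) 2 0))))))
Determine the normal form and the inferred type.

resulting normal form:
  refl Nat 7
the term's type:
  Eq Nat 7 7


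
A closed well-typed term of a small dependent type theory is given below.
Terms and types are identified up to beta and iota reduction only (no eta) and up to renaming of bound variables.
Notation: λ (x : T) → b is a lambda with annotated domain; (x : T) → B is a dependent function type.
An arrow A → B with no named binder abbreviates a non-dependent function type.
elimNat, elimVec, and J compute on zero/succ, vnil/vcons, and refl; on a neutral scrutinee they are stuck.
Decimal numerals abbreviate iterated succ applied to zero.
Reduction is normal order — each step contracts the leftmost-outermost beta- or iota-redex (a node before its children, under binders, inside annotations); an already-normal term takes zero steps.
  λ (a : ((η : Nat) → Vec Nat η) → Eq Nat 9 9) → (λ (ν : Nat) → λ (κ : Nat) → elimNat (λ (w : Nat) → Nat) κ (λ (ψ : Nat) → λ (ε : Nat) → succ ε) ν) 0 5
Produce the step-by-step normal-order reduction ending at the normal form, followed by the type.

normal-order reduction:
  λ (a : ((η : Nat) → Vec Nat η) → Eq Nat 9 9) → (λ (ν : Nat) → λ (κ : Nat) → elimNat (λ (w : Nat) → Nat) κ (λ (ψ : Nat) → λ (ε : Nat) → succ ε) ν) 0 5
  ~> λ (a : ((η : Nat) → Vec Nat η) → Eq Nat 9 9) → (λ (ν : Nat) → elimNat (λ (κ : Nat) → Nat) ν (λ (w : Nat) → λ (ψ : Nat) → succ ψ) 0) 5
  ~> λ (a : ((η : Nat) → Vec Nat η) → Eq Nat 9 9) → elimNat (λ (ν : Nat) → Nat) 5 (λ (κ : Nat) → λ (w : Nat) → succ w) 0
  ~> λ (a : ((η : Nat) → Vec Nat η) → Eq Nat 9 9) → 5
type:
  (((a : Nat) → Vec Nat a) → Eq Nat 9 9) → Nat


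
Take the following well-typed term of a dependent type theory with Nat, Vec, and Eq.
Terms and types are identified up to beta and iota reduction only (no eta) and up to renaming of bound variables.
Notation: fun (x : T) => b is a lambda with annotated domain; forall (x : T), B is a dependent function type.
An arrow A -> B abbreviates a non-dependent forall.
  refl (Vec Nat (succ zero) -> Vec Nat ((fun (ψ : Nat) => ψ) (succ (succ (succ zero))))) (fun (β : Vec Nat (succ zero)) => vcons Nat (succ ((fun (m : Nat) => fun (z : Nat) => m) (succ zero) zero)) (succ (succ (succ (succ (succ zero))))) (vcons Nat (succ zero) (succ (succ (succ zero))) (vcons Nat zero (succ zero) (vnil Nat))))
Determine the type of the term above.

type:
  Eq (Vec Nat (succ zero) -> Vec Nat (succ (succ (succ zero)))) (fun (ψ : Vec Nat (succ zero)) => vcons Nat (succ (succ zero)) (succ (succ (succ (succ (succ zero))))) (vcons Nat (succ zero) (succ (succ (succ zero))) (vcons Nat zero (succ zero) (vnil Nat)))) (fun (β : Vec Nat (succ zero)) => vcons Nat (succ (succ zero)) (succ (succ (succ (succ (succ zero))))) (vcons Nat (succ zero) (succ (succ (succ zero))) (vcons Nat zero (succ zero) (vnil Nat))))


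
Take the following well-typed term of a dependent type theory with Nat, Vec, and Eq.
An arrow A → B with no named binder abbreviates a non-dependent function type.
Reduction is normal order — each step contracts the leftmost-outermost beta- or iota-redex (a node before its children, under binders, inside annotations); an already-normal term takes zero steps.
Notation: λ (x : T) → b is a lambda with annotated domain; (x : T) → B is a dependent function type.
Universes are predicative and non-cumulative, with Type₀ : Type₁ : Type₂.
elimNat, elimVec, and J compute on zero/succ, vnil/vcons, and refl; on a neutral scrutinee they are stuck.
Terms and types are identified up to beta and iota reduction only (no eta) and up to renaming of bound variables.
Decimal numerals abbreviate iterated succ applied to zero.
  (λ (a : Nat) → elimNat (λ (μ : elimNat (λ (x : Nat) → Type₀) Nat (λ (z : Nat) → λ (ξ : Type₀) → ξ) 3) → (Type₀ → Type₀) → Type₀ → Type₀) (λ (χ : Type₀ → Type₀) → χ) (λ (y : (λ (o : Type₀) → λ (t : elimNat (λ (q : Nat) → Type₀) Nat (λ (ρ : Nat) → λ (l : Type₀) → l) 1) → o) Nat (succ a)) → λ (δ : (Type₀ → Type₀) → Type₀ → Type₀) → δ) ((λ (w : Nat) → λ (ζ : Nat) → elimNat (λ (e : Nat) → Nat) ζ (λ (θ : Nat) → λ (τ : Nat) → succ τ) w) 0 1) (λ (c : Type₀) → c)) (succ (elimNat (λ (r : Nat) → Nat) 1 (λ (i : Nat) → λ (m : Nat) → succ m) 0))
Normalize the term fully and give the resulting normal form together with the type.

normal form:
  λ (a : Type₀) → a
the term's type:
  Type₀ → Type₀
observation: reduction starts at a beta-redex, and 21 normal-order steps reach the normal form.


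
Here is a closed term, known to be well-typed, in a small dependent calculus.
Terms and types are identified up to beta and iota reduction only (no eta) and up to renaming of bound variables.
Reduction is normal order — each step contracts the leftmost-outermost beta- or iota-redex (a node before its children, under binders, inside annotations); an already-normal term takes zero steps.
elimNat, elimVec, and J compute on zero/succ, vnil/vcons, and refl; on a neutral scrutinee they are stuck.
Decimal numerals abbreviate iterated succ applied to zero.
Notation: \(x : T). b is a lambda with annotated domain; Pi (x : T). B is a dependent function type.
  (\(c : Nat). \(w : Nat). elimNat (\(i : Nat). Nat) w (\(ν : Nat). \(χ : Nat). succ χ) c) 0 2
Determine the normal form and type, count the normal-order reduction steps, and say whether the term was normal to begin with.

reduced normal form:
  2
the term's type:
  Nat
reduction steps (normal order): 3
term was already normal: no
first contracted redex: a beta-redex


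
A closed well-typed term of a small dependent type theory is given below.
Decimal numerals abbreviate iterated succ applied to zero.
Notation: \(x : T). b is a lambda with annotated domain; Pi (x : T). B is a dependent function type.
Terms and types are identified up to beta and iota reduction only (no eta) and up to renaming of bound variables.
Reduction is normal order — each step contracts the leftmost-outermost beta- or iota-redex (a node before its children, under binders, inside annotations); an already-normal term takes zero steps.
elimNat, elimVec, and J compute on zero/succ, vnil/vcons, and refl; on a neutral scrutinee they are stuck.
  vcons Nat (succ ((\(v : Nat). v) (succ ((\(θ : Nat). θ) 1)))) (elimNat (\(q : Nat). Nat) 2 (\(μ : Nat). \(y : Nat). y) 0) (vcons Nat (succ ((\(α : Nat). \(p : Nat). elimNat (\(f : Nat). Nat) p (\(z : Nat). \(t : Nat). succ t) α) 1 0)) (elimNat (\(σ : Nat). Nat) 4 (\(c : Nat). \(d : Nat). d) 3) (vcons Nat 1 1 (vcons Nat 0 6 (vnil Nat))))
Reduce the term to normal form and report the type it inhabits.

normal form:
  vcons Nat 3 2 (vcons Nat 2 4 (vcons Nat 1 1 (vcons Nat 0 6 (vnil Nat))))
the term's type:
  Vec Nat 4
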